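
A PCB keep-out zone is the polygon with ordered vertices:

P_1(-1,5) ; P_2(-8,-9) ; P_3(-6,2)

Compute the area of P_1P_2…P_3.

Apply the shoelace formula: 2A = Σ (x_i·y_{i+1} − x_{i+1}·y_i), indices taken mod 3.
Σ = (49) + (-70) + (-28) = -49
Area = |Σ|/2 = 24.5.

24.5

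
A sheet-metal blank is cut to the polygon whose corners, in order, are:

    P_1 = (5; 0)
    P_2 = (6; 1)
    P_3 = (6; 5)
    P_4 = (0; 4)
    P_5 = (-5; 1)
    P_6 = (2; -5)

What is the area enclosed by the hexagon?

Σ = (5) + (24) + (24) + (20) + (23) + (25) = 121
Area = |Σ|/2 = 60.5.

60.5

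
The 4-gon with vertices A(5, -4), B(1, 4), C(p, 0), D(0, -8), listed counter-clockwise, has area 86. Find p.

-9

The doubled signed area Σ (x_i y_{i+1} − x_{i+1} y_i) is linear in p.
With p=0 it equals 64; the coefficient of p is -12 (from the two edges through C).
So -12·p + 64 = 2·86 = 172 ⇒ p = -9.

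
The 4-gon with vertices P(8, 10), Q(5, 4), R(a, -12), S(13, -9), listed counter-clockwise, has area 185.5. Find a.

The doubled signed area Σ (x_i y_{i+1} − x_{i+1} y_i) is linear in a.
With a=0 it equals 280; the coefficient of a is -13 (from the two edges through R).
So -13·a + 280 = 2·185.5 = 371 ⇒ a = -7.

-7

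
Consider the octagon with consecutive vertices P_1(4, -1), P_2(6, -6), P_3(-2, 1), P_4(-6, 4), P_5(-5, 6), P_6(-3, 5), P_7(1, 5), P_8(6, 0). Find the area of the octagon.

52.5

Apply Gauss's area formula: 2A = Σ (x_i·y_{i+1} − x_{i+1}·y_i), indices taken mod 8.
Σ = (-18) + (-6) + (-2) + (-16) + (-7) + (-20) + (-30) + (-6) = -105
Area = |Σ|/2 = 52.5.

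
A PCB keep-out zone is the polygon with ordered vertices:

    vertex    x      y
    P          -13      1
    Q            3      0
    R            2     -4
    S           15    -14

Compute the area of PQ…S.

Apply the surveyor's formula: 2A = Σ (x_i·y_{i+1} − x_{i+1}·y_i), indices taken mod 4.
Σ = (-3) + (-12) + (32) + (-167) = -150
Area = |Σ|/2 = 75.

75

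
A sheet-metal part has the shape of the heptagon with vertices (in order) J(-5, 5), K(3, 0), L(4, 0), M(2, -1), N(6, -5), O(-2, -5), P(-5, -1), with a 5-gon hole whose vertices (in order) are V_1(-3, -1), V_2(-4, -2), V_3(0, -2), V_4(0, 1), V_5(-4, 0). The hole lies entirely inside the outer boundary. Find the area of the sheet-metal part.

49

Outer boundary:
Cross-terms: -15, 0, -4, -4, -40, -23, -30  ⇒  Σ = -116
Area = |Σ|/2 = 58.
Hole:
Σ = (2) + (8) + (0) + (4) + (4) = 18
Area = |Σ|/2 = 9.
Net area = 58 − 9 = 49.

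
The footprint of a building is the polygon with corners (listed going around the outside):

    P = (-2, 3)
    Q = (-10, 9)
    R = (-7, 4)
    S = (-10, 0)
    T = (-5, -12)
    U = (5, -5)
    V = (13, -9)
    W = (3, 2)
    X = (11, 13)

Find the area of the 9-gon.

214.5

Σ = (12) + (23) + (40) + (120) + (85) + (20) + (53) + (17) + (59) = 429
Area = |Σ|/2 = 214.5.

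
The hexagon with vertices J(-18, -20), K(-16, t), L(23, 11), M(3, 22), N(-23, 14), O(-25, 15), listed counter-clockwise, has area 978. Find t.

The doubled signed area Σ (x_i y_{i+1} − x_{i+1} y_i) is linear in t.
With t=0 it equals 1300; the coefficient of t is -41 (from the two edges through K).
So -41·t + 1300 = 2·978 = 1956 ⇒ t = -16.

-16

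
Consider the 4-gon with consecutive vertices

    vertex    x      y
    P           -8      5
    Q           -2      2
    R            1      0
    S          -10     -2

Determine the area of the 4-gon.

38

Apply the surveyor's formula: 2A = Σ (x_i·y_{i+1} − x_{i+1}·y_i), indices taken mod 4.
Σ = (-6) + (-2) + (-2) + (-66) = -76
Area = |Σ|/2 = 38.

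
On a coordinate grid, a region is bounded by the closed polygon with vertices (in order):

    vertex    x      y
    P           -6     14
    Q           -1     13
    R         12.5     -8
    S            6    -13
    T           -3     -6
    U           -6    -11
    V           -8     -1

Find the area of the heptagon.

Σ = (-64) + (-154.5) + (-114.5) + (-75) + (-3) + (-82) + (-118) = -611
Area = |Σ|/2 = 305.5.

305.5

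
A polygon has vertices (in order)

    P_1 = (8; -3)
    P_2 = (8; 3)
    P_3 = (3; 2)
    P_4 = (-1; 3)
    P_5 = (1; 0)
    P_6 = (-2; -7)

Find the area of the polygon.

Apply the shoelace (surveyor's) formula: 2A = Σ (x_i·y_{i+1} − x_{i+1}·y_i), indices taken mod 6.
P_1→P_2: (8)(3) − (8)(-3) = 48
P_2→P_3: (8)(2) − (3)(3) = 7
P_3→P_4: (3)(3) − (-1)(2) = 11
P_4→P_5: (-1)(0) − (1)(3) = -3
P_5→P_6: (1)(-7) − (-2)(0) = -7
P_6→P_1: (-2)(-3) − (8)(-7) = 62
Σ = 118
Area = |Σ|/2 = 59.

59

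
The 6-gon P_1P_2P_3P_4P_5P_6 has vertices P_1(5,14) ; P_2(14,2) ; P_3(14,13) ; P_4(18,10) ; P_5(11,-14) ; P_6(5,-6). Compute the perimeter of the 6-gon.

|P_1P_2| = √((9)² + (-12)²) = √225 = 15
|P_2P_3| = √((0)² + (11)²) = √121 = 11
|P_3P_4| = √((4)² + (-3)²) = √25 = 5
|P_4P_5| = √((-7)² + (-24)²) = √625 = 25
|P_5P_6| = √((-6)² + (8)²) = √100 = 10
|P_6P_1| = √((0)² + (20)²) = √400 = 20
Perimeter = 15 + 11 + 5 + 25 + 10 + 20 = 86.

86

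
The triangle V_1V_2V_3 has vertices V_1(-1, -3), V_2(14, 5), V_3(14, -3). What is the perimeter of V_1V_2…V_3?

|V_1V_2| = √((15)² + (8)²) = √289 = 17
|V_2V_3| = √((0)² + (-8)²) = √64 = 8
|V_3V_1| = √((-15)² + (0)²) = √225 = 15
Perimeter = 17 + 8 + 15 = 40.

40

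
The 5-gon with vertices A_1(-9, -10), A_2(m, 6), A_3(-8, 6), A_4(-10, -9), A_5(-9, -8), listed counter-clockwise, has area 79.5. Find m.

1

The doubled signed area Σ (x_i y_{i+1} − x_{i+1} y_i) is linear in m.
With m=0 it equals 143; the coefficient of m is 16 (from the two edges through A_2).
So 16·m + 143 = 2·79.5 = 159 ⇒ m = 1.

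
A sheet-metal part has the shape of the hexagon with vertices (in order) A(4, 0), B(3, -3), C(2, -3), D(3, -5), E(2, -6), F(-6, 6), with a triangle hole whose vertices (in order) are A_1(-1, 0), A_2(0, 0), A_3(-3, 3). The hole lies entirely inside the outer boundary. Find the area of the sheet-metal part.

34.5

Outer boundary:
A→B: (4)(-3) − (3)(0) = -12
B→C: (3)(-3) − (2)(-3) = -3
C→D: (2)(-5) − (3)(-3) = -1
D→E: (3)(-6) − (2)(-5) = -8
E→F: (2)(6) − (-6)(-6) = -24
F→A: (-6)(0) − (4)(6) = -24
Σ = -72
Area = |Σ|/2 = 36.
Hole:
Apply Gauss's area formula: 2A = Σ (x_i·y_{i+1} − x_{i+1}·y_i), indices taken mod 3.
Σ = (0) + (0) + (3) = 3
Area = |Σ|/2 = 1.5.
Net area = 36 − 1.5 = 34.5.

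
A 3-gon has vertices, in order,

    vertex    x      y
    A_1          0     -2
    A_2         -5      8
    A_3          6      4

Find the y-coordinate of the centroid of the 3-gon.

Apply Gauss's area formula. First the cross-terms c_i = x_i·y_{i+1} − x_{i+1}·y_i:
  -10, -68, -12  ⇒  2A = -90, A = -45.
Then Σ (y_i + y_{i+1})·c_i = -900, so ȳ = -900 / (6·(-45)) = 10/3.

10/3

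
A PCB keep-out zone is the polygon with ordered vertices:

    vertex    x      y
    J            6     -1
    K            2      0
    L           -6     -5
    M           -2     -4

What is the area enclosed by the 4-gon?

16

Apply the surveyor's formula: 2A = Σ (x_i·y_{i+1} − x_{i+1}·y_i), indices taken mod 4.
J→K: (6)(0) − (2)(-1) = 2
K→L: (2)(-5) − (-6)(0) = -10
L→M: (-6)(-4) − (-2)(-5) = 14
M→J: (-2)(-1) − (6)(-4) = 26
Σ = 32
Area = |Σ|/2 = 16.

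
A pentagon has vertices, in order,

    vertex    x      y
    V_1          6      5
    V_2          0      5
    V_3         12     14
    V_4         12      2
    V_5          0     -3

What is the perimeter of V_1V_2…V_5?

56

|V_1V_2| = √((-6)² + (0)²) = √36 = 6
|V_2V_3| = √((12)² + (9)²) = √225 = 15
|V_3V_4| = √((0)² + (-12)²) = √144 = 12
|V_4V_5| = √((-12)² + (-5)²) = √169 = 13
|V_5V_1| = √((6)² + (8)²) = √100 = 10
Perimeter = 6 + 15 + 12 + 13 + 10 = 56.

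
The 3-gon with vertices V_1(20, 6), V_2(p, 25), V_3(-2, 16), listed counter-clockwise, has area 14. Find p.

-19

The doubled signed area Σ (x_i y_{i+1} − x_{i+1} y_i) is linear in p.
With p=0 it equals 218; the coefficient of p is 10 (from the two edges through V_2).
So 10·p + 218 = 2·14 = 28 ⇒ p = -19.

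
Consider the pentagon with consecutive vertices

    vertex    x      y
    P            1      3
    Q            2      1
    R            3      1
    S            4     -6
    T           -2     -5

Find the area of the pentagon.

30.5

Σ = (-5) + (-1) + (-22) + (-32) + (-1) = -61
Area = |Σ|/2 = 30.5.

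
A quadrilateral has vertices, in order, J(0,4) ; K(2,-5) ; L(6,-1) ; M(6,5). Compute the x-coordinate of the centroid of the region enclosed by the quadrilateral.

Apply the surveyor's formula. First the cross-terms c_i = x_i·y_{i+1} − x_{i+1}·y_i:
  -8, 28, 36, 24  ⇒  2A = 80, A = 40.
Then Σ (x_i + x_{i+1})·c_i = 784, so x̄ = 784 / (6·40) = 49/15.

49/15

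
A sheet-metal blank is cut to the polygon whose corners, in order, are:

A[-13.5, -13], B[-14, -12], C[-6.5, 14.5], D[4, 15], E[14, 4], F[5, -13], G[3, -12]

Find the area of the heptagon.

Apply the shoelace formula: 2A = Σ (x_i·y_{i+1} − x_{i+1}·y_i), indices taken mod 7.
Cross-terms: -20, -281, -155.5, -194, -202, -21, -201  ⇒  Σ = -1074.5
Area = |Σ|/2 = 537.25.

537.25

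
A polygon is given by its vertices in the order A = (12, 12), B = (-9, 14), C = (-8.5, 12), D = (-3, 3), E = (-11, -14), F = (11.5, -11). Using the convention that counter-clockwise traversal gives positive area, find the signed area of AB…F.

Apply Gauss's area formula: 2A = Σ (x_i·y_{i+1} − x_{i+1}·y_i), indices taken mod 6.
A→B: (12)(14) − (-9)(12) = 276
B→C: (-9)(12) − (-8.5)(14) = 11
C→D: (-8.5)(3) − (-3)(12) = 10.5
D→E: (-3)(-14) − (-11)(3) = 75
E→F: (-11)(-11) − (11.5)(-14) = 282
F→A: (11.5)(12) − (12)(-11) = 270
Σ = 924.5
Signed area = Σ/2 = 462.25 (positive ⇒ counter-clockwise traversal).

462.25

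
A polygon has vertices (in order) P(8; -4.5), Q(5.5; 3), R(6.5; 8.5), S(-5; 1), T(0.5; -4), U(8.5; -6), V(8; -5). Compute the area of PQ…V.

92.5

Σ = (48.75) + (27.25) + (49) + (19.5) + (31) + (5.5) + (4) = 185
Area = |Σ|/2 = 92.5.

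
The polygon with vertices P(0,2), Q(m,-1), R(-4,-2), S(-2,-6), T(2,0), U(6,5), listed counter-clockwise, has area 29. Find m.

-2

Write out the shoelace sum; only the two edges meeting at Q involve m:
2·Area = [(0·(-1) − m·2) + (m·(-2) − (-4)·(-1))] + 54
       = -4·m + 50 = 58
⇒ m = -2.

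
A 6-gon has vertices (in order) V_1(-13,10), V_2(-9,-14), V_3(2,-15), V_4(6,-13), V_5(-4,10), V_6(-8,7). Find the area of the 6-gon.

Apply the surveyor's formula: 2A = Σ (x_i·y_{i+1} − x_{i+1}·y_i), indices taken mod 6.
Cross-terms: 272, 163, 64, 8, 52, 11  ⇒  Σ = 570
Area = |Σ|/2 = 285.

285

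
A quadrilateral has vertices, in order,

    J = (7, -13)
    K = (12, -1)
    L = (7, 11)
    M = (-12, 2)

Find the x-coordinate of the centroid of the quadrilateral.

7/3

Apply the shoelace (surveyor's) formula. First the cross-terms c_i = x_i·y_{i+1} − x_{i+1}·y_i:
  149, 139, 146, 142  ⇒  2A = 576, A = 288.
Then Σ (x_i + x_{i+1})·c_i = 4032, so x̄ = 4032 / (6·288) = 7/3.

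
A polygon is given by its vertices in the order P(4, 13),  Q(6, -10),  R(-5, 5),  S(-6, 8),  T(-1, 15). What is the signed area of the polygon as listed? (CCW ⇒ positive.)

-151.5

Apply the shoelace formula: 2A = Σ (x_i·y_{i+1} − x_{i+1}·y_i), indices taken mod 5.
P→Q: (4)(-10) − (6)(13) = -118
Q→R: (6)(5) − (-5)(-10) = -20
R→S: (-5)(8) − (-6)(5) = -10
S→T: (-6)(15) − (-1)(8) = -82
T→P: (-1)(13) − (4)(15) = -73
Σ = -303
Signed area = Σ/2 = -151.5 (negative ⇒ clockwise traversal).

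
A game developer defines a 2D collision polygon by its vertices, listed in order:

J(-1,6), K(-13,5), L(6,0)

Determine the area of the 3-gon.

Apply the surveyor's formula: 2A = Σ (x_i·y_{i+1} − x_{i+1}·y_i), indices taken mod 3.
Σ = (73) + (-30) + (36) = 79
Area = |Σ|/2 = 39.5.

39.5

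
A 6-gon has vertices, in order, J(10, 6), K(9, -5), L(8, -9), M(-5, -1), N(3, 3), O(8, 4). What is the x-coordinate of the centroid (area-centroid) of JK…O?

466/107

Apply the shoelace formula. First the cross-terms c_i = x_i·y_{i+1} − x_{i+1}·y_i:
  -104, -41, -53, -12, -12, 8  ⇒  2A = -214, A = -107.
Then Σ (x_i + x_{i+1})·c_i = -2796, so x̄ = -2796 / (6·(-107)) = 466/107.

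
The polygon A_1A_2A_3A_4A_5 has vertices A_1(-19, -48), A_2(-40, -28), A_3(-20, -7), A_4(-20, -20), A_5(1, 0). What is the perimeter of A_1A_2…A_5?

152

|A_1A_2| = √((-21)² + (20)²) = √841 = 29
|A_2A_3| = √((20)² + (21)²) = √841 = 29
|A_3A_4| = √((0)² + (-13)²) = √169 = 13
|A_4A_5| = √((21)² + (20)²) = √841 = 29
|A_5A_1| = √((-20)² + (-48)²) = √2704 = 52
Perimeter = 29 + 29 + 13 + 29 + 52 = 152.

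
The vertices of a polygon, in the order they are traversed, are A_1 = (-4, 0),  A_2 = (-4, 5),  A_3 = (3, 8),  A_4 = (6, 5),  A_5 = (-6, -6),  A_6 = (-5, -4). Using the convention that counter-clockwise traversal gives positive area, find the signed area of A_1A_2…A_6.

-64

Apply the shoelace (surveyor's) formula: 2A = Σ (x_i·y_{i+1} − x_{i+1}·y_i), indices taken mod 6.
Σ = (-20) + (-47) + (-33) + (-6) + (-6) + (-16) = -128
Signed area = Σ/2 = -64 (negative ⇒ clockwise traversal).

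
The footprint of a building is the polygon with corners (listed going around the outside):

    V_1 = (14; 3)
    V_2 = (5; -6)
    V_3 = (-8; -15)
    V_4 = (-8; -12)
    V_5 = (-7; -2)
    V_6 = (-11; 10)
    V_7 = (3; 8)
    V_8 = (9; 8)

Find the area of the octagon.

328.5

Σ = (-99) + (-123) + (-24) + (-68) + (-92) + (-118) + (-48) + (-85) = -657
Area = |Σ|/2 = 328.5.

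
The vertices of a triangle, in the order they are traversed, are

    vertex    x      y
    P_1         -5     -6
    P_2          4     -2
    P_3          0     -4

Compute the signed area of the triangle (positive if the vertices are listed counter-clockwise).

-1

P_1→P_2: (-5)(-2) − (4)(-6) = 34
P_2→P_3: (4)(-4) − (0)(-2) = -16
P_3→P_1: (0)(-6) − (-5)(-4) = -20
Σ = -2
Signed area = Σ/2 = -1 (negative ⇒ clockwise traversal).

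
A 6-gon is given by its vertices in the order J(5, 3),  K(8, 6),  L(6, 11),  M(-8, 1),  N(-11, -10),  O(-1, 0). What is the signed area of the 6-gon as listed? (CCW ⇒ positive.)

115

Apply Gauss's area formula: 2A = Σ (x_i·y_{i+1} − x_{i+1}·y_i), indices taken mod 6.
Σ = (6) + (52) + (94) + (91) + (-10) + (-3) = 230
Signed area = Σ/2 = 115 (positive ⇒ counter-clockwise traversal).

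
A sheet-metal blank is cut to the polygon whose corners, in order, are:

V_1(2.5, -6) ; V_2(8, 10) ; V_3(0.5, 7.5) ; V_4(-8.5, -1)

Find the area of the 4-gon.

Σ = (73) + (55) + (63.25) + (53.5) = 244.75
Area = |Σ|/2 = 122.375.

122.375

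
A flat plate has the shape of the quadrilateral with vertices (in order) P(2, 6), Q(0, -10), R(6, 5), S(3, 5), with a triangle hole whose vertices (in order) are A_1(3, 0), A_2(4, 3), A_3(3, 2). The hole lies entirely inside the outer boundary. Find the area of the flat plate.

30.5

Outer boundary:
Apply the shoelace (surveyor's) formula: 2A = Σ (x_i·y_{i+1} − x_{i+1}·y_i), indices taken mod 4.
Σ = (-20) + (60) + (15) + (8) = 63
Area = |Σ|/2 = 31.5.
Hole:
Apply the shoelace formula: 2A = Σ (x_i·y_{i+1} − x_{i+1}·y_i), indices taken mod 3.
Cross-terms: 9, -1, -6  ⇒  Σ = 2
Area = |Σ|/2 = 1.
Net area = 31.5 − 1 = 30.5.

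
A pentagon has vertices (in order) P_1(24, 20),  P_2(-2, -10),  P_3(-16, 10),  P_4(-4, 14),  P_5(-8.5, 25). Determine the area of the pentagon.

Apply Gauss's area formula: 2A = Σ (x_i·y_{i+1} − x_{i+1}·y_i), indices taken mod 5.
Cross-terms: -200, -180, -184, 19, -770  ⇒  Σ = -1315
Area = |Σ|/2 = 657.5.

657.5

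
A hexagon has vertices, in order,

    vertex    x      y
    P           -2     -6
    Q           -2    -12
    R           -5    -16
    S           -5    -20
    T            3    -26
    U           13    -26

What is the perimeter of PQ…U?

60

|PQ| = √((0)² + (-6)²) = √36 = 6
|QR| = √((-3)² + (-4)²) = √25 = 5
|RS| = √((0)² + (-4)²) = √16 = 4
|ST| = √((8)² + (-6)²) = √100 = 10
|TU| = √((10)² + (0)²) = √100 = 10
|UP| = √((-15)² + (20)²) = √625 = 25
Perimeter = 6 + 5 + 4 + 10 + 10 + 25 = 60.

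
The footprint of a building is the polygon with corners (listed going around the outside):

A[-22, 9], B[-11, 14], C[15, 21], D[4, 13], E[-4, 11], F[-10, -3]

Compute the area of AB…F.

Apply the shoelace formula: 2A = Σ (x_i·y_{i+1} − x_{i+1}·y_i), indices taken mod 6.
A→B: (-22)(14) − (-11)(9) = -209
B→C: (-11)(21) − (15)(14) = -441
C→D: (15)(13) − (4)(21) = 111
D→E: (4)(11) − (-4)(13) = 96
E→F: (-4)(-3) − (-10)(11) = 122
F→A: (-10)(9) − (-22)(-3) = -156
Σ = -477
Area = |Σ|/2 = 238.5.

238.5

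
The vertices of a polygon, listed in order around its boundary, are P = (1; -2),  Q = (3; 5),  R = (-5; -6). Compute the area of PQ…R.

17

P→Q: (1)(5) − (3)(-2) = 11
Q→R: (3)(-6) − (-5)(5) = 7
R→P: (-5)(-2) − (1)(-6) = 16
Σ = 34
Area = |Σ|/2 = 17.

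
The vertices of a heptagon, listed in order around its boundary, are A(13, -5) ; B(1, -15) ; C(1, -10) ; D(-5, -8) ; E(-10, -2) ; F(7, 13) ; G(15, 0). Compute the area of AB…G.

Apply Gauss's area formula: 2A = Σ (x_i·y_{i+1} − x_{i+1}·y_i), indices taken mod 7.
Cross-terms: -190, 5, -58, -70, -116, -195, -75  ⇒  Σ = -699
Area = |Σ|/2 = 349.5.

349.5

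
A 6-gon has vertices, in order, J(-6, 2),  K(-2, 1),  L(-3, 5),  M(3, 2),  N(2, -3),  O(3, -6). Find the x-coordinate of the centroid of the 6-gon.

Apply the surveyor's formula. First the cross-terms c_i = x_i·y_{i+1} − x_{i+1}·y_i:
  -2, -7, -21, -13, -3, -30  ⇒  2A = -76, A = -38.
Then Σ (x_i + x_{i+1})·c_i = 61, so x̄ = 61 / (6·(-38)) = -61/228.

-61/228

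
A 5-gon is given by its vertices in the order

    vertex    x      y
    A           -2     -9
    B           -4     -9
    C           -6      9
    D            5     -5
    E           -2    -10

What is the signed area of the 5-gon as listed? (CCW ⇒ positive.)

Σ = (-18) + (-90) + (-15) + (-60) + (-2) = -185
Signed area = Σ/2 = -92.5 (negative ⇒ clockwise traversal).

-92.5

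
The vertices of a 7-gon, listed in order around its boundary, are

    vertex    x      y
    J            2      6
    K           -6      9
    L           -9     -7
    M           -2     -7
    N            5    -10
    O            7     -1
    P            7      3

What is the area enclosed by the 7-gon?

205

Σ = (54) + (123) + (49) + (55) + (65) + (28) + (36) = 410
Area = |Σ|/2 = 205.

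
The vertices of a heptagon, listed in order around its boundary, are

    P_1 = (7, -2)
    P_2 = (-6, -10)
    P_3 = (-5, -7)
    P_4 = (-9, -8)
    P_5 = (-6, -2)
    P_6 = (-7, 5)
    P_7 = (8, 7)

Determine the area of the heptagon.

Σ = (-82) + (-8) + (-23) + (-30) + (-44) + (-89) + (-65) = -341
Area = |Σ|/2 = 170.5.

170.5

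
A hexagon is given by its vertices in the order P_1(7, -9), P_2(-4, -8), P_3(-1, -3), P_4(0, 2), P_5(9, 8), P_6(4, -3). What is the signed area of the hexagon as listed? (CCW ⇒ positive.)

Apply the shoelace (surveyor's) formula: 2A = Σ (x_i·y_{i+1} − x_{i+1}·y_i), indices taken mod 6.
Σ = (-92) + (4) + (-2) + (-18) + (-59) + (-15) = -182
Signed area = Σ/2 = -91 (negative ⇒ clockwise traversal).

-91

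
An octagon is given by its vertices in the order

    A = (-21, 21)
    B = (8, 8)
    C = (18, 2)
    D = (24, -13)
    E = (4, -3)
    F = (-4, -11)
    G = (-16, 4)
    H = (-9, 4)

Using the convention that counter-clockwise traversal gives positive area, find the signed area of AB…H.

Apply the surveyor's formula: 2A = Σ (x_i·y_{i+1} − x_{i+1}·y_i), indices taken mod 8.
A→B: (-21)(8) − (8)(21) = -336
B→C: (8)(2) − (18)(8) = -128
C→D: (18)(-13) − (24)(2) = -282
D→E: (24)(-3) − (4)(-13) = -20
E→F: (4)(-11) − (-4)(-3) = -56
F→G: (-4)(4) − (-16)(-11) = -192
G→H: (-16)(4) − (-9)(4) = -28
H→A: (-9)(21) − (-21)(4) = -105
Σ = -1147
Signed area = Σ/2 = -573.5 (negative ⇒ clockwise traversal).

-573.5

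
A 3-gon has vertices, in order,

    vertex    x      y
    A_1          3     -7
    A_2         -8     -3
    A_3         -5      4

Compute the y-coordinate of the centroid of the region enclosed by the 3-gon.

-2

Apply the surveyor's formula. First the cross-terms c_i = x_i·y_{i+1} − x_{i+1}·y_i:
  -65, -47, 23  ⇒  2A = -89, A = -44.5.
Then Σ (y_i + y_{i+1})·c_i = 534, so ȳ = 534 / (6·(-44.5)) = -2.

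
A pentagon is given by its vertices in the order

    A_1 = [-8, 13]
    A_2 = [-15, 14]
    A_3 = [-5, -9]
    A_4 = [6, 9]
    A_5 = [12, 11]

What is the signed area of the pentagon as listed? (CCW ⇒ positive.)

Apply the shoelace (surveyor's) formula: 2A = Σ (x_i·y_{i+1} − x_{i+1}·y_i), indices taken mod 5.
Σ = (83) + (205) + (9) + (-42) + (244) = 499
Signed area = Σ/2 = 249.5 (positive ⇒ counter-clockwise traversal).

249.5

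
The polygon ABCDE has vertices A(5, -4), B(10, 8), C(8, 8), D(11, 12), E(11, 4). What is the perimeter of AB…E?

|AB| = √((5)² + (12)²) = √169 = 13
|BC| = √((-2)² + (0)²) = √4 = 2
|CD| = √((3)² + (4)²) = √25 = 5
|DE| = √((0)² + (-8)²) = √64 = 8
|EA| = √((-6)² + (-8)²) = √100 = 10
Perimeter = 13 + 2 + 5 + 8 + 10 = 38.

38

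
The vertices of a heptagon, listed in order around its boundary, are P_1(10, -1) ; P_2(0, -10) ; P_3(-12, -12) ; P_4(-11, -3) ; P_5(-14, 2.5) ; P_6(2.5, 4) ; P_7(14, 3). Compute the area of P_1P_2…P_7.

270.125

Apply the surveyor's formula: 2A = Σ (x_i·y_{i+1} − x_{i+1}·y_i), indices taken mod 7.
Σ = (-100) + (-120) + (-96) + (-69.5) + (-62.25) + (-48.5) + (-44) = -540.25
Area = |Σ|/2 = 270.125.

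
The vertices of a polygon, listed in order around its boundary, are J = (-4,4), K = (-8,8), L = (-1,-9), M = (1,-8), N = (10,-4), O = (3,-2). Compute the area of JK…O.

84.5

Σ = (0) + (80) + (17) + (76) + (-8) + (4) = 169
Area = |Σ|/2 = 84.5.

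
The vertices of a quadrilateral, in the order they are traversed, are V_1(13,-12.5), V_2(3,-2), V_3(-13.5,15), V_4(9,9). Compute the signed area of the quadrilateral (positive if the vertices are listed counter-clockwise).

-228.25

Apply Gauss's area formula: 2A = Σ (x_i·y_{i+1} − x_{i+1}·y_i), indices taken mod 4.
Σ = (11.5) + (18) + (-256.5) + (-229.5) = -456.5
Signed area = Σ/2 = -228.25 (negative ⇒ clockwise traversal).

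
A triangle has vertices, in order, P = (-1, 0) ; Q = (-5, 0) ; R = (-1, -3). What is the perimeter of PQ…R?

12

|PQ| = √((-4)² + (0)²) = √16 = 4
|QR| = √((4)² + (-3)²) = √25 = 5
|RP| = √((0)² + (3)²) = √9 = 3
Perimeter = 4 + 5 + 3 = 12.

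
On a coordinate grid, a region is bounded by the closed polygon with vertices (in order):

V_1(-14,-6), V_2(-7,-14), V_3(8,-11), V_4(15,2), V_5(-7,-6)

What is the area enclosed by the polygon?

203

Apply the shoelace (surveyor's) formula: 2A = Σ (x_i·y_{i+1} − x_{i+1}·y_i), indices taken mod 5.
Cross-terms: 154, 189, 181, -76, -42  ⇒  Σ = 406
Area = |Σ|/2 = 203.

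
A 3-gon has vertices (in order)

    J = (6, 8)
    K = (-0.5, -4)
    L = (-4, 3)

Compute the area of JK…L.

Apply the shoelace formula: 2A = Σ (x_i·y_{i+1} − x_{i+1}·y_i), indices taken mod 3.
Σ = (-20) + (-17.5) + (-50) = -87.5
Area = |Σ|/2 = 43.75.

43.75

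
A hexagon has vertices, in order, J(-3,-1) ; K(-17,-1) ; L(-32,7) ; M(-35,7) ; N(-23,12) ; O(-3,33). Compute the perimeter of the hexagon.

|JK| = √((-14)² + (0)²) = √196 = 14
|KL| = √((-15)² + (8)²) = √289 = 17
|LM| = √((-3)² + (0)²) = √9 = 3
|MN| = √((12)² + (5)²) = √169 = 13
|NO| = √((20)² + (21)²) = √841 = 29
|OJ| = √((0)² + (-34)²) = √1156 = 34
Perimeter = 14 + 17 + 3 + 13 + 29 + 34 = 110.

110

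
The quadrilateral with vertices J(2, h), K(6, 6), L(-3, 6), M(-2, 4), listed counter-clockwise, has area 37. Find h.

The doubled signed area Σ (x_i y_{i+1} − x_{i+1} y_i) is linear in h.
With h=0 it equals 58; the coefficient of h is -8 (from the two edges through J).
So -8·h + 58 = 2·37 = 74 ⇒ h = -2.

-2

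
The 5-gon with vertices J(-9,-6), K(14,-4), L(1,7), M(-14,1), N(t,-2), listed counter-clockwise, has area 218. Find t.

-15

Write out the shoelace sum; only the two edges meeting at N involve t:
2·Area = [((-14)·(-2) − t·1) + (t·(-6) − (-9)·(-2))] + 321
       = -7·t + 331 = 436
⇒ t = -15.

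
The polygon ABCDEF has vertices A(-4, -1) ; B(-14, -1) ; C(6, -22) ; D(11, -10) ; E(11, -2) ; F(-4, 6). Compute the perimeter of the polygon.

|AB| = √((-10)² + (0)²) = √100 = 10
|BC| = √((20)² + (-21)²) = √841 = 29
|CD| = √((5)² + (12)²) = √169 = 13
|DE| = √((0)² + (8)²) = √64 = 8
|EF| = √((-15)² + (8)²) = √289 = 17
|FA| = √((0)² + (-7)²) = √49 = 7
Perimeter = 10 + 29 + 13 + 8 + 17 + 7 = 84.

84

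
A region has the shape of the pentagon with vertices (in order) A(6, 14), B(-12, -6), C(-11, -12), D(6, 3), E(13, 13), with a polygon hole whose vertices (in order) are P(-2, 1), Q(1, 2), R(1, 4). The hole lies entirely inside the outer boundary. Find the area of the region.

Outer boundary:
Σ = (132) + (78) + (39) + (39) + (104) = 392
Area = |Σ|/2 = 196.
Hole:
Apply the surveyor's formula: 2A = Σ (x_i·y_{i+1} − x_{i+1}·y_i), indices taken mod 3.
Σ = (-5) + (2) + (9) = 6
Area = |Σ|/2 = 3.
Net area = 196 − 3 = 193.

193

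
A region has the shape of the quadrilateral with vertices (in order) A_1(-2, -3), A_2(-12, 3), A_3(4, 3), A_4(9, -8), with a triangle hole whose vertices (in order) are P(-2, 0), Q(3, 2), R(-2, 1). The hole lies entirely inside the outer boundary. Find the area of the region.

93.5

Outer boundary:
Apply the shoelace formula: 2A = Σ (x_i·y_{i+1} − x_{i+1}·y_i), indices taken mod 4.
Σ = (-42) + (-48) + (-59) + (-43) = -192
Area = |Σ|/2 = 96.
Hole:
Apply the shoelace (surveyor's) formula: 2A = Σ (x_i·y_{i+1} − x_{i+1}·y_i), indices taken mod 3.
Σ = (-4) + (7) + (2) = 5
Area = |Σ|/2 = 2.5.
Net area = 96 − 2.5 = 93.5.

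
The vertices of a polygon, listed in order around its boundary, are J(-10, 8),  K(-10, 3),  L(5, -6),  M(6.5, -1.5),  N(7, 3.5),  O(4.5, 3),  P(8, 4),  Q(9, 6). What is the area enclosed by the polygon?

Apply Gauss's area formula: 2A = Σ (x_i·y_{i+1} − x_{i+1}·y_i), indices taken mod 8.
J→K: (-10)(3) − (-10)(8) = 50
K→L: (-10)(-6) − (5)(3) = 45
L→M: (5)(-1.5) − (6.5)(-6) = 31.5
M→N: (6.5)(3.5) − (7)(-1.5) = 33.25
N→O: (7)(3) − (4.5)(3.5) = 5.25
O→P: (4.5)(4) − (8)(3) = -6
P→Q: (8)(6) − (9)(4) = 12
Q→J: (9)(8) − (-10)(6) = 132
Σ = 303
Area = |Σ|/2 = 151.5.

151.5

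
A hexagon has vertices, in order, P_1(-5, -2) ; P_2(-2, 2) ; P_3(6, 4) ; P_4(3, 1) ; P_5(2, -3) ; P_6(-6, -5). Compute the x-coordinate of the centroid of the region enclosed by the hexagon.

-41/69

Apply the shoelace (surveyor's) formula. First the cross-terms c_i = x_i·y_{i+1} − x_{i+1}·y_i:
  -14, -20, -6, -11, -28, -13  ⇒  2A = -92, A = -46.
Then Σ (x_i + x_{i+1})·c_i = 164, so x̄ = 164 / (6·(-46)) = -41/69.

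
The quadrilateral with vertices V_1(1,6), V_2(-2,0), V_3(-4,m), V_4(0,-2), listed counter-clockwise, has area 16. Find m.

The doubled signed area Σ (x_i y_{i+1} − x_{i+1} y_i) is linear in m.
With m=0 it equals 22; the coefficient of m is -2 (from the two edges through V_3).
So -2·m + 22 = 2·16 = 32 ⇒ m = -5.

-5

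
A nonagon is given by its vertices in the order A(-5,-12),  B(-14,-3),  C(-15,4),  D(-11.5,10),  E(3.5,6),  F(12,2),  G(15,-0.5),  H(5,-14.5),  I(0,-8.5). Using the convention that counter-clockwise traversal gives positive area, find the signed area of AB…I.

-431.5

Apply the shoelace (surveyor's) formula: 2A = Σ (x_i·y_{i+1} − x_{i+1}·y_i), indices taken mod 9.
Σ = (-153) + (-101) + (-104) + (-104) + (-65) + (-36) + (-215) + (-42.5) + (-42.5) = -863
Signed area = Σ/2 = -431.5 (negative ⇒ clockwise traversal).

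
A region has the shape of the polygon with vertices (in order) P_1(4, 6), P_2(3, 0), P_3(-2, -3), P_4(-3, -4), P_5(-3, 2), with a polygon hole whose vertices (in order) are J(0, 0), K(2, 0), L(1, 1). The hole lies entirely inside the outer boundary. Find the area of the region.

Outer boundary:
Σ = (-18) + (-9) + (-1) + (-18) + (-26) = -72
Area = |Σ|/2 = 36.
Hole:
Cross-terms: 0, 2, 0  ⇒  Σ = 2
Area = |Σ|/2 = 1.
Net area = 36 − 1 = 35.

35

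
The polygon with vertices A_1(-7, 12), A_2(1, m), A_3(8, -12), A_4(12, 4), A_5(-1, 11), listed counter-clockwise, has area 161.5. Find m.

The doubled signed area Σ (x_i y_{i+1} − x_{i+1} y_i) is linear in m.
With m=0 it equals 353; the coefficient of m is -15 (from the two edges through A_2).
So -15·m + 353 = 2·161.5 = 323 ⇒ m = 2.

2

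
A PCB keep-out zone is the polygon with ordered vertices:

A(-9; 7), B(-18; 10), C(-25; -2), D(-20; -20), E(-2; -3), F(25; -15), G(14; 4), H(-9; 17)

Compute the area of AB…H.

A→B: (-9)(10) − (-18)(7) = 36
B→C: (-18)(-2) − (-25)(10) = 286
C→D: (-25)(-20) − (-20)(-2) = 460
D→E: (-20)(-3) − (-2)(-20) = 20
E→F: (-2)(-15) − (25)(-3) = 105
F→G: (25)(4) − (14)(-15) = 310
G→H: (14)(17) − (-9)(4) = 274
H→A: (-9)(7) − (-9)(17) = 90
Σ = 1581
Area = |Σ|/2 = 790.5.

790.5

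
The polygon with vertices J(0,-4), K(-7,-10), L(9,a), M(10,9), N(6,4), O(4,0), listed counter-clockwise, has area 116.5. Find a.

The doubled signed area Σ (x_i y_{i+1} − x_{i+1} y_i) is linear in a.
With a=0 it equals 97; the coefficient of a is -17 (from the two edges through L).
So -17·a + 97 = 2·116.5 = 233 ⇒ a = -8.

-8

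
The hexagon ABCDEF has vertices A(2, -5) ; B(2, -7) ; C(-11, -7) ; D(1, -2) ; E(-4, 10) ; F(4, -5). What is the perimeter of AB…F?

60

|AB| = √((0)² + (-2)²) = √4 = 2
|BC| = √((-13)² + (0)²) = √169 = 13
|CD| = √((12)² + (5)²) = √169 = 13
|DE| = √((-5)² + (12)²) = √169 = 13
|EF| = √((8)² + (-15)²) = √289 = 17
|FA| = √((-2)² + (0)²) = √4 = 2
Perimeter = 2 + 13 + 13 + 13 + 17 + 2 = 60.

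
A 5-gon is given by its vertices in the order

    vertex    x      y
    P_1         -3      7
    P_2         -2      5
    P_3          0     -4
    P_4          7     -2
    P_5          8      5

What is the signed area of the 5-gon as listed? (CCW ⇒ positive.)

Σ = (-1) + (8) + (28) + (51) + (71) = 157
Signed area = Σ/2 = 78.5 (positive ⇒ counter-clockwise traversal).

78.5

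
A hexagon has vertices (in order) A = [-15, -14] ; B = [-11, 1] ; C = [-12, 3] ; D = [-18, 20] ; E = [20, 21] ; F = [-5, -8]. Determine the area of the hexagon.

629.5

A→B: (-15)(1) − (-11)(-14) = -169
B→C: (-11)(3) − (-12)(1) = -21
C→D: (-12)(20) − (-18)(3) = -186
D→E: (-18)(21) − (20)(20) = -778
E→F: (20)(-8) − (-5)(21) = -55
F→A: (-5)(-14) − (-15)(-8) = -50
Σ = -1259
Area = |Σ|/2 = 629.5.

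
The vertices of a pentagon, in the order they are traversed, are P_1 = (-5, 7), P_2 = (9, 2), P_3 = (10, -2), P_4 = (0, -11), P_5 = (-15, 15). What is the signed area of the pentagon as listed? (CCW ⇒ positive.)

-208

Apply the shoelace formula: 2A = Σ (x_i·y_{i+1} − x_{i+1}·y_i), indices taken mod 5.
Cross-terms: -73, -38, -110, -165, -30  ⇒  Σ = -416
Signed area = Σ/2 = -208 (negative ⇒ clockwise traversal).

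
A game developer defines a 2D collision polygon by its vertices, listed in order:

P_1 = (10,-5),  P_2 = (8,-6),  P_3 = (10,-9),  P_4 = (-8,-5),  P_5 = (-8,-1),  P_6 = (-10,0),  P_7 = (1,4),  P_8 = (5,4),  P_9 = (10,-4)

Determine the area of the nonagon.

161

Σ = (-20) + (-12) + (-122) + (-32) + (-10) + (-40) + (-16) + (-60) + (-10) = -322
Area = |Σ|/2 = 161.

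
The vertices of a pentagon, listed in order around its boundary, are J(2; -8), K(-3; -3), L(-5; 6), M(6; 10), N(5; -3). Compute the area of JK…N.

125.5

J→K: (2)(-3) − (-3)(-8) = -30
K→L: (-3)(6) − (-5)(-3) = -33
L→M: (-5)(10) − (6)(6) = -86
M→N: (6)(-3) − (5)(10) = -68
N→J: (5)(-8) − (2)(-3) = -34
Σ = -251
Area = |Σ|/2 = 125.5.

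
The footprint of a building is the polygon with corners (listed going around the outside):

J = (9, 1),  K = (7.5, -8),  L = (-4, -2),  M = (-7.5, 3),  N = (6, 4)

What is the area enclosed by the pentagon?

115.75

Apply Gauss's area formula: 2A = Σ (x_i·y_{i+1} − x_{i+1}·y_i), indices taken mod 5.
Σ = (-79.5) + (-47) + (-27) + (-48) + (-30) = -231.5
Area = |Σ|/2 = 115.75.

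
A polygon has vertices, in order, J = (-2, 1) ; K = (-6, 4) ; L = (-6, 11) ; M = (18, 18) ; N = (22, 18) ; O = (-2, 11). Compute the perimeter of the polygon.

76

|JK| = √((-4)² + (3)²) = √25 = 5
|KL| = √((0)² + (7)²) = √49 = 7
|LM| = √((24)² + (7)²) = √625 = 25
|MN| = √((4)² + (0)²) = √16 = 4
|NO| = √((-24)² + (-7)²) = √625 = 25
|OJ| = √((0)² + (-10)²) = √100 = 10
Perimeter = 5 + 7 + 25 + 4 + 25 + 10 = 76.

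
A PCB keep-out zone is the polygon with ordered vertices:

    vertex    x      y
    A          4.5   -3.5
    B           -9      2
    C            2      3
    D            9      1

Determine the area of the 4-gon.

57.25

A→B: (4.5)(2) − (-9)(-3.5) = -22.5
B→C: (-9)(3) − (2)(2) = -31
C→D: (2)(1) − (9)(3) = -25
D→A: (9)(-3.5) − (4.5)(1) = -36
Σ = -114.5
Area = |Σ|/2 = 57.25.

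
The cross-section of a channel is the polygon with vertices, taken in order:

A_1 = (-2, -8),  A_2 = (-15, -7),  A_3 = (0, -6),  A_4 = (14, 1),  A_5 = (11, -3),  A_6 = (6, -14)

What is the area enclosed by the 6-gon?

Apply the surveyor's formula: 2A = Σ (x_i·y_{i+1} − x_{i+1}·y_i), indices taken mod 6.
A_1→A_2: (-2)(-7) − (-15)(-8) = -106
A_2→A_3: (-15)(-6) − (0)(-7) = 90
A_3→A_4: (0)(1) − (14)(-6) = 84
A_4→A_5: (14)(-3) − (11)(1) = -53
A_5→A_6: (11)(-14) − (6)(-3) = -136
A_6→A_1: (6)(-8) − (-2)(-14) = -76
Σ = -197
Area = |Σ|/2 = 98.5.

98.5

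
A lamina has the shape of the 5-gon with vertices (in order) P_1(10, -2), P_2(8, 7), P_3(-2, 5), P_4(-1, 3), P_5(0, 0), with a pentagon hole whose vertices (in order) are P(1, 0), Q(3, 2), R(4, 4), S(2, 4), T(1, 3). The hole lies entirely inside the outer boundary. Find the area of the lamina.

Outer boundary:
Apply Gauss's area formula: 2A = Σ (x_i·y_{i+1} − x_{i+1}·y_i), indices taken mod 5.
Σ = (86) + (54) + (-1) + (0) + (0) = 139
Area = |Σ|/2 = 69.5.
Hole:
Cross-terms: 2, 4, 8, 2, -3  ⇒  Σ = 13
Area = |Σ|/2 = 6.5.
Net area = 69.5 − 6.5 = 63.

63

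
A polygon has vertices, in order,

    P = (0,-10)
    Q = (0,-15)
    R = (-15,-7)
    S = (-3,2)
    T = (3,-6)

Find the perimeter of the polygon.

|PQ| = √((0)² + (-5)²) = √25 = 5
|QR| = √((-15)² + (8)²) = √289 = 17
|RS| = √((12)² + (9)²) = √225 = 15
|ST| = √((6)² + (-8)²) = √100 = 10
|TP| = √((-3)² + (-4)²) = √25 = 5
Perimeter = 5 + 17 + 15 + 10 + 5 = 52.

52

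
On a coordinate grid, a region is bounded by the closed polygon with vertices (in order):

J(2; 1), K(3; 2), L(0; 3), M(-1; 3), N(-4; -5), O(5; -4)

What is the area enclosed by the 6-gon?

42

Cross-terms: 1, 9, 3, 17, 41, 13  ⇒  Σ = 84
Area = |Σ|/2 = 42.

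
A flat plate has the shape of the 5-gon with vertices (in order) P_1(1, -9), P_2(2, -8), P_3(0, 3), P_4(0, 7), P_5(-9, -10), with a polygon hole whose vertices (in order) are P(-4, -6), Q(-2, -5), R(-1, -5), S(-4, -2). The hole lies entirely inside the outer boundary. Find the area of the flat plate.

79.5

Outer boundary:
Apply the shoelace formula: 2A = Σ (x_i·y_{i+1} − x_{i+1}·y_i), indices taken mod 5.
Σ = (10) + (6) + (0) + (63) + (91) = 170
Area = |Σ|/2 = 85.
Hole:
P→Q: (-4)(-5) − (-2)(-6) = 8
Q→R: (-2)(-5) − (-1)(-5) = 5
R→S: (-1)(-2) − (-4)(-5) = -18
S→P: (-4)(-6) − (-4)(-2) = 16
Σ = 11
Area = |Σ|/2 = 5.5.
Net area = 85 − 5.5 = 79.5.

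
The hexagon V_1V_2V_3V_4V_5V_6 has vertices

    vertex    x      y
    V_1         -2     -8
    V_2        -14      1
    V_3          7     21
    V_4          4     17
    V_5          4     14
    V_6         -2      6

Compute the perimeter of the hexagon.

|V_1V_2| = √((-12)² + (9)²) = √225 = 15
|V_2V_3| = √((21)² + (20)²) = √841 = 29
|V_3V_4| = √((-3)² + (-4)²) = √25 = 5
|V_4V_5| = √((0)² + (-3)²) = √9 = 3
|V_5V_6| = √((-6)² + (-8)²) = √100 = 10
|V_6V_1| = √((0)² + (-14)²) = √196 = 14
Perimeter = 15 + 29 + 5 + 3 + 10 + 14 = 76.

76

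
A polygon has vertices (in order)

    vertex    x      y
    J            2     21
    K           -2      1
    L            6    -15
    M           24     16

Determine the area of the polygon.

498

Apply the shoelace formula: 2A = Σ (x_i·y_{i+1} − x_{i+1}·y_i), indices taken mod 4.
Σ = (44) + (24) + (456) + (472) = 996
Area = |Σ|/2 = 498.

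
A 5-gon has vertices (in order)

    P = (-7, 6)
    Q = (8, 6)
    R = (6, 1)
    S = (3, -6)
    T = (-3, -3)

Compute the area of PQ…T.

Apply the shoelace formula: 2A = Σ (x_i·y_{i+1} − x_{i+1}·y_i), indices taken mod 5.
Σ = (-90) + (-28) + (-39) + (-27) + (-39) = -223
Area = |Σ|/2 = 111.5.

111.5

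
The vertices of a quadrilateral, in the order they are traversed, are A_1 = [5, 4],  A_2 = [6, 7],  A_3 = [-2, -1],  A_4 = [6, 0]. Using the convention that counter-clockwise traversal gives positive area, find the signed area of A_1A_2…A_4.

Apply the surveyor's formula: 2A = Σ (x_i·y_{i+1} − x_{i+1}·y_i), indices taken mod 4.
Σ = (11) + (8) + (6) + (24) = 49
Signed area = Σ/2 = 24.5 (positive ⇒ counter-clockwise traversal).

24.5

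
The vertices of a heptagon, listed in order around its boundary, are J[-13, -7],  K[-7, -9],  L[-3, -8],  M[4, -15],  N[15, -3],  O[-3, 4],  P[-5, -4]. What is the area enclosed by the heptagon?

Apply Gauss's area formula: 2A = Σ (x_i·y_{i+1} − x_{i+1}·y_i), indices taken mod 7.
Σ = (68) + (29) + (77) + (213) + (51) + (32) + (-17) = 453
Area = |Σ|/2 = 226.5.

226.5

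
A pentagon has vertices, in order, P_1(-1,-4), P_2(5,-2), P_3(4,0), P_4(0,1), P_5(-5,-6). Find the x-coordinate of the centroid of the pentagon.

67/159

Apply the shoelace (surveyor's) formula. First the cross-terms c_i = x_i·y_{i+1} − x_{i+1}·y_i:
  22, 8, 4, 5, 14  ⇒  2A = 53, A = 26.5.
Then Σ (x_i + x_{i+1})·c_i = 67, so x̄ = 67 / (6·26.5) = 67/159.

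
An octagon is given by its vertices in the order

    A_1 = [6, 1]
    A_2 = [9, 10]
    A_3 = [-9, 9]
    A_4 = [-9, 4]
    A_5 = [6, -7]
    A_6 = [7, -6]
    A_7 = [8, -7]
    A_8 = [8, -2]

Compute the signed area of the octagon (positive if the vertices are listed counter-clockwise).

Apply Gauss's area formula: 2A = Σ (x_i·y_{i+1} − x_{i+1}·y_i), indices taken mod 8.
Cross-terms: 51, 171, 45, 39, 13, -1, 40, 20  ⇒  Σ = 378
Signed area = Σ/2 = 189 (positive ⇒ counter-clockwise traversal).

189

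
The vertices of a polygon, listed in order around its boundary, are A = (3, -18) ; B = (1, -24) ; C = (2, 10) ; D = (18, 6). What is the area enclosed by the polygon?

A→B: (3)(-24) − (1)(-18) = -54
B→C: (1)(10) − (2)(-24) = 58
C→D: (2)(6) − (18)(10) = -168
D→A: (18)(-18) − (3)(6) = -342
Σ = -506
Area = |Σ|/2 = 253.

253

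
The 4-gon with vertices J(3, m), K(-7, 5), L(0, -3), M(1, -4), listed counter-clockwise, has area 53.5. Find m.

Write out the shoelace sum; only the two edges meeting at J involve m:
2·Area = [(1·m − 3·(-4)) + (3·5 − (-7)·m)] + 24
       = 8·m + 51 = 107
⇒ m = 7.

7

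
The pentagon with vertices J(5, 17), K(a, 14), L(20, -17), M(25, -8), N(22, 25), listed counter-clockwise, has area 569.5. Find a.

The doubled signed area Σ (x_i y_{i+1} − x_{i+1} y_i) is linear in a.
With a=0 it equals 1105; the coefficient of a is -34 (from the two edges through K).
So -34·a + 1105 = 2·569.5 = 1139 ⇒ a = -1.

-1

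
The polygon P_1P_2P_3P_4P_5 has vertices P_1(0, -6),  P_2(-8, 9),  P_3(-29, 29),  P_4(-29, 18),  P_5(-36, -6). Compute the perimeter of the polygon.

|P_1P_2| = √((-8)² + (15)²) = √289 = 17
|P_2P_3| = √((-21)² + (20)²) = √841 = 29
|P_3P_4| = √((0)² + (-11)²) = √121 = 11
|P_4P_5| = √((-7)² + (-24)²) = √625 = 25
|P_5P_1| = √((36)² + (0)²) = √1296 = 36
Perimeter = 17 + 29 + 11 + 25 + 36 = 118.

118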